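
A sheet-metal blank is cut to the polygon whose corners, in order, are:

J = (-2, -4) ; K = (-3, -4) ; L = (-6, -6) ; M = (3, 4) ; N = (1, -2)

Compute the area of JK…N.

Σ = (-4) + (-6) + (-6) + (-10) + (-8) = -34
Area = |Σ|/2 = 17.

17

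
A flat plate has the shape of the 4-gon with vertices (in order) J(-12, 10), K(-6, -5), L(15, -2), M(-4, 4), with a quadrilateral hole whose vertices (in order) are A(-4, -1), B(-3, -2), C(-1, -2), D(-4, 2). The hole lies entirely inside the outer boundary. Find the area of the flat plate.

128

Outer boundary:
Cross-terms: 120, 87, 52, 8  ⇒  Σ = 267
Area = |Σ|/2 = 133.5.
Hole:
Apply Gauss's area formula: 2A = Σ (x_i·y_{i+1} − x_{i+1}·y_i), indices taken mod 4.
Cross-terms: 5, 4, -10, 12  ⇒  Σ = 11
Area = |Σ|/2 = 5.5.
Net area = 133.5 − 5.5 = 128.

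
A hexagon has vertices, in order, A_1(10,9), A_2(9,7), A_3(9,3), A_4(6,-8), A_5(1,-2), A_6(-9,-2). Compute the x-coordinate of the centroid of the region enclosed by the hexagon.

Apply the shoelace formula. First the cross-terms c_i = x_i·y_{i+1} − x_{i+1}·y_i:
  -11, -36, -90, -4, -20, -61  ⇒  2A = -222, A = -111.
Then Σ (x_i + x_{i+1})·c_i = -2136, so x̄ = -2136 / (6·(-111)) = 356/111.

356/111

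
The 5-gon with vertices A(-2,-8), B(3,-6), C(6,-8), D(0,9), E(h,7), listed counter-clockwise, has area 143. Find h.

The doubled signed area Σ (x_i y_{i+1} − x_{i+1} y_i) is linear in h.
With h=0 it equals 116; the coefficient of h is -17 (from the two edges through E).
So -17·h + 116 = 2·143 = 286 ⇒ h = -10.

-10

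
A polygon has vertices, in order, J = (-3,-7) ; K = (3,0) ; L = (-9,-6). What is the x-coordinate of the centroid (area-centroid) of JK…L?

-3

Apply the shoelace (surveyor's) formula. First the cross-terms c_i = x_i·y_{i+1} − x_{i+1}·y_i:
  21, -18, 45  ⇒  2A = 48, A = 24.
Then Σ (x_i + x_{i+1})·c_i = -432, so x̄ = -432 / (6·24) = -3.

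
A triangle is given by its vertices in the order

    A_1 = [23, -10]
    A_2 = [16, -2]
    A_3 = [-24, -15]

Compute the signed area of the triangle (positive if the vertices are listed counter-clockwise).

205.5

Apply the shoelace formula: 2A = Σ (x_i·y_{i+1} − x_{i+1}·y_i), indices taken mod 3.
Σ = (114) + (-288) + (585) = 411
Signed area = Σ/2 = 205.5 (positive ⇒ counter-clockwise traversal).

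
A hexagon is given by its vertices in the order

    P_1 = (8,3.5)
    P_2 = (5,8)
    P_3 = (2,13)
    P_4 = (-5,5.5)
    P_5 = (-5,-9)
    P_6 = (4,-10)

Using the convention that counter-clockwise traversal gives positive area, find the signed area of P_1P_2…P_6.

212

Apply Gauss's area formula: 2A = Σ (x_i·y_{i+1} − x_{i+1}·y_i), indices taken mod 6.
Cross-terms: 46.5, 49, 76, 72.5, 86, 94  ⇒  Σ = 424
Signed area = Σ/2 = 212 (positive ⇒ counter-clockwise traversal).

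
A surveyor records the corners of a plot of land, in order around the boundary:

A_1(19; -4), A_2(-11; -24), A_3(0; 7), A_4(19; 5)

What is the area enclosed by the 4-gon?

440.5

Σ = (-500) + (-77) + (-133) + (-171) = -881
Area = |Σ|/2 = 440.5.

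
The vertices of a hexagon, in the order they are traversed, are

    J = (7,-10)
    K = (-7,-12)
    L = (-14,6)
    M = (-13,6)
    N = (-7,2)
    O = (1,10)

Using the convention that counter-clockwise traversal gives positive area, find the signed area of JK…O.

-253

Apply Gauss's area formula: 2A = Σ (x_i·y_{i+1} − x_{i+1}·y_i), indices taken mod 6.
Σ = (-154) + (-210) + (-6) + (16) + (-72) + (-80) = -506
Signed area = Σ/2 = -253 (negative ⇒ clockwise traversal).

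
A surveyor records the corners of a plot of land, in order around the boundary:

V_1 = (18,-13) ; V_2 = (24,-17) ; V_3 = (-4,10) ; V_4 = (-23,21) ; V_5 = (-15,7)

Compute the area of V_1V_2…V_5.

273.5

Apply the shoelace (surveyor's) formula: 2A = Σ (x_i·y_{i+1} − x_{i+1}·y_i), indices taken mod 5.
Σ = (6) + (172) + (146) + (154) + (69) = 547
Area = |Σ|/2 = 273.5.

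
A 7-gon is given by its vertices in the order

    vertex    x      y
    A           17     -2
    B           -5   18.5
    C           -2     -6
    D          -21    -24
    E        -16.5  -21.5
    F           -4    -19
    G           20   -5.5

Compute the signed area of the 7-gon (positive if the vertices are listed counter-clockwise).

516

Apply Gauss's area formula: 2A = Σ (x_i·y_{i+1} − x_{i+1}·y_i), indices taken mod 7.
A→B: (17)(18.5) − (-5)(-2) = 304.5
B→C: (-5)(-6) − (-2)(18.5) = 67
C→D: (-2)(-24) − (-21)(-6) = -78
D→E: (-21)(-21.5) − (-16.5)(-24) = 55.5
E→F: (-16.5)(-19) − (-4)(-21.5) = 227.5
F→G: (-4)(-5.5) − (20)(-19) = 402
G→A: (20)(-2) − (17)(-5.5) = 53.5
Σ = 1032
Signed area = Σ/2 = 516 (positive ⇒ counter-clockwise traversal).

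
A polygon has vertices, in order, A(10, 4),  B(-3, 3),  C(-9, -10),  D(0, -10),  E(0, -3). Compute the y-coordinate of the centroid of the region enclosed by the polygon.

-625/219

Apply the surveyor's formula. First the cross-terms c_i = x_i·y_{i+1} − x_{i+1}·y_i:
  42, 57, 90, 0, 30  ⇒  2A = 219, A = 109.5.
Then Σ (y_i + y_{i+1})·c_i = -1875, so ȳ = -1875 / (6·109.5) = -625/219.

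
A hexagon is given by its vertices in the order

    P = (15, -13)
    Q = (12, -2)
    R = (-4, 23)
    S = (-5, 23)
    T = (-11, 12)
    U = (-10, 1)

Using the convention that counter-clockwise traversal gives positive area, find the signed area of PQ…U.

P→Q: (15)(-2) − (12)(-13) = 126
Q→R: (12)(23) − (-4)(-2) = 268
R→S: (-4)(23) − (-5)(23) = 23
S→T: (-5)(12) − (-11)(23) = 193
T→U: (-11)(1) − (-10)(12) = 109
U→P: (-10)(-13) − (15)(1) = 115
Σ = 834
Signed area = Σ/2 = 417 (positive ⇒ counter-clockwise traversal).

417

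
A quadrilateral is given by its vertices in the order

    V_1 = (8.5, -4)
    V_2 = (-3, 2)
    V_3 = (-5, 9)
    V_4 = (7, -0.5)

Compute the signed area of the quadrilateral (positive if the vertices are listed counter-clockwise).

-48.125

Apply Gauss's area formula: 2A = Σ (x_i·y_{i+1} − x_{i+1}·y_i), indices taken mod 4.
Σ = (5) + (-17) + (-60.5) + (-23.75) = -96.25
Signed area = Σ/2 = -48.125 (negative ⇒ clockwise traversal).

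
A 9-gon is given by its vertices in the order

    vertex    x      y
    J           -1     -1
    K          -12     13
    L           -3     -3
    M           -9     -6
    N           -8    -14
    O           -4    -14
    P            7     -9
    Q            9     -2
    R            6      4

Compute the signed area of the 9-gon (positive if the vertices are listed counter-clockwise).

Apply the shoelace (surveyor's) formula: 2A = Σ (x_i·y_{i+1} − x_{i+1}·y_i), indices taken mod 9.
Cross-terms: -25, 75, -9, 78, 56, 134, 67, 48, -2  ⇒  Σ = 422
Signed area = Σ/2 = 211 (positive ⇒ counter-clockwise traversal).

211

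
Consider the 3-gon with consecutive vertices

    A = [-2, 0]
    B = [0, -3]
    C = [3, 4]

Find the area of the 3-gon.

Apply the shoelace (surveyor's) formula: 2A = Σ (x_i·y_{i+1} − x_{i+1}·y_i), indices taken mod 3.
Σ = (6) + (9) + (8) = 23
Area = |Σ|/2 = 11.5.

11.5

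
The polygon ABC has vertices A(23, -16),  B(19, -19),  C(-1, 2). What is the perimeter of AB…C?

|AB| = √((-4)² + (-3)²) = √25 = 5
|BC| = √((-20)² + (21)²) = √841 = 29
|CA| = √((24)² + (-18)²) = √900 = 30
Perimeter = 5 + 29 + 30 = 64.

64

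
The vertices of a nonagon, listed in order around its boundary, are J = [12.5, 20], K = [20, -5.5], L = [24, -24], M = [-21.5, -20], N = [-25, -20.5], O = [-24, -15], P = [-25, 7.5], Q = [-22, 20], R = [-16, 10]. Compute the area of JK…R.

Apply the surveyor's formula: 2A = Σ (x_i·y_{i+1} − x_{i+1}·y_i), indices taken mod 9.
J→K: (12.5)(-5.5) − (20)(20) = -468.75
K→L: (20)(-24) − (24)(-5.5) = -348
L→M: (24)(-20) − (-21.5)(-24) = -996
M→N: (-21.5)(-20.5) − (-25)(-20) = -59.25
N→O: (-25)(-15) − (-24)(-20.5) = -117
O→P: (-24)(7.5) − (-25)(-15) = -555
P→Q: (-25)(20) − (-22)(7.5) = -335
Q→R: (-22)(10) − (-16)(20) = 100
R→J: (-16)(20) − (12.5)(10) = -445
Σ = -3224
Area = |Σ|/2 = 1612.

1612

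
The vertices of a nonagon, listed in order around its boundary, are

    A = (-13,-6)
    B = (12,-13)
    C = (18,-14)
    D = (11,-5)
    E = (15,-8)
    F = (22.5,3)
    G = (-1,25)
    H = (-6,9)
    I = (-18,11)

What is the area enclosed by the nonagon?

A→B: (-13)(-13) − (12)(-6) = 241
B→C: (12)(-14) − (18)(-13) = 66
C→D: (18)(-5) − (11)(-14) = 64
D→E: (11)(-8) − (15)(-5) = -13
E→F: (15)(3) − (22.5)(-8) = 225
F→G: (22.5)(25) − (-1)(3) = 565.5
G→H: (-1)(9) − (-6)(25) = 141
H→I: (-6)(11) − (-18)(9) = 96
I→A: (-18)(-6) − (-13)(11) = 251
Σ = 1636.5
Area = |Σ|/2 = 818.25.

818.25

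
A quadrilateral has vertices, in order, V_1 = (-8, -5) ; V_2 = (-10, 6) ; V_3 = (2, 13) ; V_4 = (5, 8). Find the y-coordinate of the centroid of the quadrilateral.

4.944

Apply the shoelace formula. First the cross-terms c_i = x_i·y_{i+1} − x_{i+1}·y_i:
  -98, -142, -49, 39  ⇒  2A = -250, A = -125.
Then Σ (y_i + y_{i+1})·c_i = -3708, so ȳ = -3708 / (6·(-125)) = 4.944.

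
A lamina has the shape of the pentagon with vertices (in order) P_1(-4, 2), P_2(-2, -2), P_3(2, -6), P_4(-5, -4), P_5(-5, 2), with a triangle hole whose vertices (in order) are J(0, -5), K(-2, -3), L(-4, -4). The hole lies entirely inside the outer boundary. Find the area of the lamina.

Outer boundary:
Apply Gauss's area formula: 2A = Σ (x_i·y_{i+1} − x_{i+1}·y_i), indices taken mod 5.
Σ = (12) + (16) + (-38) + (-30) + (-2) = -42
Area = |Σ|/2 = 21.
Hole:
J→K: (0)(-3) − (-2)(-5) = -10
K→L: (-2)(-4) − (-4)(-3) = -4
L→J: (-4)(-5) − (0)(-4) = 20
Σ = 6
Area = |Σ|/2 = 3.
Net area = 21 − 3 = 18.

18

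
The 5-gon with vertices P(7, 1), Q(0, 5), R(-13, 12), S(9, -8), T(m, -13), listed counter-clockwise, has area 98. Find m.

Write out the shoelace sum; only the two edges meeting at T involve m:
2·Area = [(9·(-13) − m·(-8)) + (m·1 − 7·(-13))] + 96
       = 9·m + 70 = 196
⇒ m = 14.

14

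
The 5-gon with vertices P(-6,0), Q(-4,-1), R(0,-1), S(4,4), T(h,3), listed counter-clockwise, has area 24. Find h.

-1

Write out the shoelace sum; only the two edges meeting at T involve h:
2·Area = [(4·3 − h·4) + (h·0 − (-6)·3)] + 14
       = -4·h + 44 = 48
⇒ h = -1.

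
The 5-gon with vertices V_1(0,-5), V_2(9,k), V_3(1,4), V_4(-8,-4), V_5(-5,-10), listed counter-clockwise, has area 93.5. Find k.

7

Write out the shoelace sum; only the two edges meeting at V_2 involve k:
2·Area = [(0·k − 9·(-5)) + (9·4 − 1·k)] + 113
       = -1·k + 194 = 187
⇒ k = 7.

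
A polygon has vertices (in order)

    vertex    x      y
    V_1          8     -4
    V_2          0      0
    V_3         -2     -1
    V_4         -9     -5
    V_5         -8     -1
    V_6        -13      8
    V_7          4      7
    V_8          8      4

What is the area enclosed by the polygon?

167

Apply Gauss's area formula: 2A = Σ (x_i·y_{i+1} − x_{i+1}·y_i), indices taken mod 8.
Σ = (0) + (0) + (1) + (-31) + (-77) + (-123) + (-40) + (-64) = -334
Area = |Σ|/2 = 167.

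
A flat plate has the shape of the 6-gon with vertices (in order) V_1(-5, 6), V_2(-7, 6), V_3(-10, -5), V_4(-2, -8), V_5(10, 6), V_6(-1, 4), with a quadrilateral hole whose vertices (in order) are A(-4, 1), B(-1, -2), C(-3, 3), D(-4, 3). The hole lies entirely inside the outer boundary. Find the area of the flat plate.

147

Outer boundary:
Apply the shoelace formula: 2A = Σ (x_i·y_{i+1} − x_{i+1}·y_i), indices taken mod 6.
V_1→V_2: (-5)(6) − (-7)(6) = 12
V_2→V_3: (-7)(-5) − (-10)(6) = 95
V_3→V_4: (-10)(-8) − (-2)(-5) = 70
V_4→V_5: (-2)(6) − (10)(-8) = 68
V_5→V_6: (10)(4) − (-1)(6) = 46
V_6→V_1: (-1)(6) − (-5)(4) = 14
Σ = 305
Area = |Σ|/2 = 152.5.
Hole:
Σ = (9) + (-9) + (3) + (8) = 11
Area = |Σ|/2 = 5.5.
Net area = 152.5 − 5.5 = 147.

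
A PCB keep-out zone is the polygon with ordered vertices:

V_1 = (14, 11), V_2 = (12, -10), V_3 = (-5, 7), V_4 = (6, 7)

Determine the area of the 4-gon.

173.5

Apply the surveyor's formula: 2A = Σ (x_i·y_{i+1} − x_{i+1}·y_i), indices taken mod 4.
V_1→V_2: (14)(-10) − (12)(11) = -272
V_2→V_3: (12)(7) − (-5)(-10) = 34
V_3→V_4: (-5)(7) − (6)(7) = -77
V_4→V_1: (6)(11) − (14)(7) = -32
Σ = -347
Area = |Σ|/2 = 173.5.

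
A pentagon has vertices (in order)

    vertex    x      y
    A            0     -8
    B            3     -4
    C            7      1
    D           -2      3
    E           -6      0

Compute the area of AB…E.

Apply the shoelace formula: 2A = Σ (x_i·y_{i+1} − x_{i+1}·y_i), indices taken mod 5.
A→B: (0)(-4) − (3)(-8) = 24
B→C: (3)(1) − (7)(-4) = 31
C→D: (7)(3) − (-2)(1) = 23
D→E: (-2)(0) − (-6)(3) = 18
E→A: (-6)(-8) − (0)(0) = 48
Σ = 144
Area = |Σ|/2 = 72.

72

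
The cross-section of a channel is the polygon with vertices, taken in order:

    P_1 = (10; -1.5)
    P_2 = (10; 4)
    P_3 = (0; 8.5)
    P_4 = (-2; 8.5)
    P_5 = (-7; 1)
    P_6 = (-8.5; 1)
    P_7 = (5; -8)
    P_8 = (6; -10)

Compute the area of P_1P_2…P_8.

P_1→P_2: (10)(4) − (10)(-1.5) = 55
P_2→P_3: (10)(8.5) − (0)(4) = 85
P_3→P_4: (0)(8.5) − (-2)(8.5) = 17
P_4→P_5: (-2)(1) − (-7)(8.5) = 57.5
P_5→P_6: (-7)(1) − (-8.5)(1) = 1.5
P_6→P_7: (-8.5)(-8) − (5)(1) = 63
P_7→P_8: (5)(-10) − (6)(-8) = -2
P_8→P_1: (6)(-1.5) − (10)(-10) = 91
Σ = 368
Area = |Σ|/2 = 184.

184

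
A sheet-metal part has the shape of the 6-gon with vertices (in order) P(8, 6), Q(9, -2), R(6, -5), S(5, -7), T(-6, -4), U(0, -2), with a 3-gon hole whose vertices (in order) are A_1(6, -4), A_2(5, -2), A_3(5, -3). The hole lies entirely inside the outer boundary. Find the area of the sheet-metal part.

76.5

Outer boundary:
Apply the shoelace formula: 2A = Σ (x_i·y_{i+1} − x_{i+1}·y_i), indices taken mod 6.
P→Q: (8)(-2) − (9)(6) = -70
Q→R: (9)(-5) − (6)(-2) = -33
R→S: (6)(-7) − (5)(-5) = -17
S→T: (5)(-4) − (-6)(-7) = -62
T→U: (-6)(-2) − (0)(-4) = 12
U→P: (0)(6) − (8)(-2) = 16
Σ = -154
Area = |Σ|/2 = 77.
Hole:
Apply Gauss's area formula: 2A = Σ (x_i·y_{i+1} − x_{i+1}·y_i), indices taken mod 3.
Σ = (8) + (-5) + (-2) = 1
Area = |Σ|/2 = 0.5.
Net area = 77 − 0.5 = 76.5.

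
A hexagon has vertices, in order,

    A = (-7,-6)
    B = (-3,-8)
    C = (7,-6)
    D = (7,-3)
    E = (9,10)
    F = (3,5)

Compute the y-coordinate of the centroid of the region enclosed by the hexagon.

Apply Gauss's area formula. First the cross-terms c_i = x_i·y_{i+1} − x_{i+1}·y_i:
  38, 74, 21, 97, 15, 17  ⇒  2A = 262, A = 131.
Then Σ (y_i + y_{i+1})·c_i = -870, so ȳ = -870 / (6·131) = -145/131.

-145/131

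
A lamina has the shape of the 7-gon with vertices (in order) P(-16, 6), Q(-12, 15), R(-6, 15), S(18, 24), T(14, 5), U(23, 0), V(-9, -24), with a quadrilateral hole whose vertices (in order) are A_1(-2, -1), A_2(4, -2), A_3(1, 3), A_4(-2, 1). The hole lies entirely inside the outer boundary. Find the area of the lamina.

Outer boundary:
Apply the surveyor's formula: 2A = Σ (x_i·y_{i+1} − x_{i+1}·y_i), indices taken mod 7.
P→Q: (-16)(15) − (-12)(6) = -168
Q→R: (-12)(15) − (-6)(15) = -90
R→S: (-6)(24) − (18)(15) = -414
S→T: (18)(5) − (14)(24) = -246
T→U: (14)(0) − (23)(5) = -115
U→V: (23)(-24) − (-9)(0) = -552
V→P: (-9)(6) − (-16)(-24) = -438
Σ = -2023
Area = |Σ|/2 = 1011.5.
Hole:
A_1→A_2: (-2)(-2) − (4)(-1) = 8
A_2→A_3: (4)(3) − (1)(-2) = 14
A_3→A_4: (1)(1) − (-2)(3) = 7
A_4→A_1: (-2)(-1) − (-2)(1) = 4
Σ = 33
Area = |Σ|/2 = 16.5.
Net area = 1011.5 − 16.5 = 995.

995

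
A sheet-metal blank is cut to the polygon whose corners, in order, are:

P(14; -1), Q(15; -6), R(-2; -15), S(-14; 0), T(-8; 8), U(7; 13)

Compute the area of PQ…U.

488.5

Apply the shoelace (surveyor's) formula: 2A = Σ (x_i·y_{i+1} − x_{i+1}·y_i), indices taken mod 6.
Σ = (-69) + (-237) + (-210) + (-112) + (-160) + (-189) = -977
Area = |Σ|/2 = 488.5.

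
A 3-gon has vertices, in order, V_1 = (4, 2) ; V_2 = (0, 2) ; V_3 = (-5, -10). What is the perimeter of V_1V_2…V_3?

|V_1V_2| = √((-4)² + (0)²) = √16 = 4
|V_2V_3| = √((-5)² + (-12)²) = √169 = 13
|V_3V_1| = √((9)² + (12)²) = √225 = 15
Perimeter = 4 + 13 + 15 = 32.

32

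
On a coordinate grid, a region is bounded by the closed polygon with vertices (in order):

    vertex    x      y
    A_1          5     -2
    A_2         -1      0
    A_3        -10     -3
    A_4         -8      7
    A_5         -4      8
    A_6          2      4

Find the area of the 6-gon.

Apply Gauss's area formula: 2A = Σ (x_i·y_{i+1} − x_{i+1}·y_i), indices taken mod 6.
Σ = (-2) + (3) + (-94) + (-36) + (-32) + (-24) = -185
Area = |Σ|/2 = 92.5.

92.5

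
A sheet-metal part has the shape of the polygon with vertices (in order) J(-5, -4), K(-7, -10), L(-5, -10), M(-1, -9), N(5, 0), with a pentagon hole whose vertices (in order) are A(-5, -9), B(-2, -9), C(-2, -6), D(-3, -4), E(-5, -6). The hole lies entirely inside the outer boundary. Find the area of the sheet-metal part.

Outer boundary:
Apply the shoelace formula: 2A = Σ (x_i·y_{i+1} − x_{i+1}·y_i), indices taken mod 5.
Σ = (22) + (20) + (35) + (45) + (-20) = 102
Area = |Σ|/2 = 51.
Hole:
Apply the shoelace (surveyor's) formula: 2A = Σ (x_i·y_{i+1} − x_{i+1}·y_i), indices taken mod 5.
Cross-terms: 27, -6, -10, -2, 15  ⇒  Σ = 24
Area = |Σ|/2 = 12.
Net area = 51 − 12 = 39.

39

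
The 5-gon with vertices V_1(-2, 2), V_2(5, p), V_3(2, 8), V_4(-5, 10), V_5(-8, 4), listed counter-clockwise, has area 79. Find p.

Write out the shoelace sum; only the two edges meeting at V_2 involve p:
2·Area = [((-2)·p − 5·2) + (5·8 − 2·p)] + 112
       = -4·p + 142 = 158
⇒ p = -4.

-4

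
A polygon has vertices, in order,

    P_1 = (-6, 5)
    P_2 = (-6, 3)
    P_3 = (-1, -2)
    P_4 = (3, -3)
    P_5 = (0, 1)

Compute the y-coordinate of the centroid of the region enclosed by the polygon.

32/45

Apply Gauss's area formula. First the cross-terms c_i = x_i·y_{i+1} − x_{i+1}·y_i:
  12, 15, 9, 3, 6  ⇒  2A = 45, A = 22.5.
Then Σ (y_i + y_{i+1})·c_i = 96, so ȳ = 96 / (6·22.5) = 32/45.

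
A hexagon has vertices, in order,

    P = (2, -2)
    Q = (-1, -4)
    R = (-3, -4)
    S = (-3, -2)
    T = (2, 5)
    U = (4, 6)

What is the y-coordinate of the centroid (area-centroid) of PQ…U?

41/189

Apply the shoelace (surveyor's) formula. First the cross-terms c_i = x_i·y_{i+1} − x_{i+1}·y_i:
  -10, -8, -6, -11, -8, -20  ⇒  2A = -63, A = -31.5.
Then Σ (y_i + y_{i+1})·c_i = -41, so ȳ = -41 / (6·(-31.5)) = 41/189.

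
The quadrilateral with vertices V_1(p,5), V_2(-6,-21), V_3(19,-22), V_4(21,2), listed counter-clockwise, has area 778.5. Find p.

-17

Write out the shoelace sum; only the two edges meeting at V_1 involve p:
2·Area = [(21·5 − p·2) + (p·(-21) − (-6)·5)] + 1031
       = -23·p + 1166 = 1557
⇒ p = -17.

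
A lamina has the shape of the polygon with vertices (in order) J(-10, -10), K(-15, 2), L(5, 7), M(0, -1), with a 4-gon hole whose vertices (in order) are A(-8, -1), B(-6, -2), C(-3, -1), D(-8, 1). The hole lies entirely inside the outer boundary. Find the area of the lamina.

142.5

Outer boundary:
Apply the shoelace (surveyor's) formula: 2A = Σ (x_i·y_{i+1} − x_{i+1}·y_i), indices taken mod 4.
Σ = (-170) + (-115) + (-5) + (-10) = -300
Area = |Σ|/2 = 150.
Hole:
Apply the surveyor's formula: 2A = Σ (x_i·y_{i+1} − x_{i+1}·y_i), indices taken mod 4.
A→B: (-8)(-2) − (-6)(-1) = 10
B→C: (-6)(-1) − (-3)(-2) = 0
C→D: (-3)(1) − (-8)(-1) = -11
D→A: (-8)(-1) − (-8)(1) = 16
Σ = 15
Area = |Σ|/2 = 7.5.
Net area = 150 − 7.5 = 142.5.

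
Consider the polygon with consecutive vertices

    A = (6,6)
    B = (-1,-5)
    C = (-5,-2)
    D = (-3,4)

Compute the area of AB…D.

57.5

Apply the surveyor's formula: 2A = Σ (x_i·y_{i+1} − x_{i+1}·y_i), indices taken mod 4.
A→B: (6)(-5) − (-1)(6) = -24
B→C: (-1)(-2) − (-5)(-5) = -23
C→D: (-5)(4) − (-3)(-2) = -26
D→A: (-3)(6) − (6)(4) = -42
Σ = -115
Area = |Σ|/2 = 57.5.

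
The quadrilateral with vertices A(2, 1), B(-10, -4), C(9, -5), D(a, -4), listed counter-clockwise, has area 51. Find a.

Write out the shoelace sum; only the two edges meeting at D involve a:
2·Area = [(9·(-4) − a·(-5)) + (a·1 − 2·(-4))] + 88
       = 6·a + 60 = 102
⇒ a = 7.

7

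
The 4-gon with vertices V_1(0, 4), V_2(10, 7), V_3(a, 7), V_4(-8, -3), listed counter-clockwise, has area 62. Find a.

The doubled signed area Σ (x_i y_{i+1} − x_{i+1} y_i) is linear in a.
With a=0 it equals 54; the coefficient of a is -10 (from the two edges through V_3).
So -10·a + 54 = 2·62 = 124 ⇒ a = -7.

-7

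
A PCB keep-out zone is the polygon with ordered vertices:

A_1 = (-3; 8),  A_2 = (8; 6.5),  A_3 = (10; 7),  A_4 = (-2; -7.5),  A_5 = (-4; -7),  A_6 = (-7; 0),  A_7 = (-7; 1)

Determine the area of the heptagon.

Apply Gauss's area formula: 2A = Σ (x_i·y_{i+1} − x_{i+1}·y_i), indices taken mod 7.
Σ = (-83.5) + (-9) + (-61) + (-16) + (-49) + (-7) + (-53) = -278.5
Area = |Σ|/2 = 139.25.

139.25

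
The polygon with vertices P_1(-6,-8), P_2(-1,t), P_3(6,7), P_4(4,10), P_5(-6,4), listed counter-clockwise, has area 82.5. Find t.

0

The doubled signed area Σ (x_i y_{i+1} − x_{i+1} y_i) is linear in t.
With t=0 it equals 165; the coefficient of t is -12 (from the two edges through P_2).
So -12·t + 165 = 2·82.5 = 165 ⇒ t = 0.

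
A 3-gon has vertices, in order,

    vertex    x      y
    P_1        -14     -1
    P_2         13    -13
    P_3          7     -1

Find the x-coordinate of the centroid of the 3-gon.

Apply Gauss's area formula. First the cross-terms c_i = x_i·y_{i+1} − x_{i+1}·y_i:
  195, 78, -21  ⇒  2A = 252, A = 126.
Then Σ (x_i + x_{i+1})·c_i = 1512, so x̄ = 1512 / (6·126) = 2.

2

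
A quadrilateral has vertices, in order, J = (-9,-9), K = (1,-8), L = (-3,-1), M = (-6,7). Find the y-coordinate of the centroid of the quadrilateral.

Apply the surveyor's formula. First the cross-terms c_i = x_i·y_{i+1} − x_{i+1}·y_i:
  81, -25, -27, 117  ⇒  2A = 146, A = 73.
Then Σ (y_i + y_{i+1})·c_i = -1548, so ȳ = -1548 / (6·73) = -258/73.

-258/73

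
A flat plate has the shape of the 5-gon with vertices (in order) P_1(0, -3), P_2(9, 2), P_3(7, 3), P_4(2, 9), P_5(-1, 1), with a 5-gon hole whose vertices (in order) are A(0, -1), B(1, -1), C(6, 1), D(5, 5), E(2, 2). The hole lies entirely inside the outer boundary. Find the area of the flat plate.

Outer boundary:
Apply Gauss's area formula: 2A = Σ (x_i·y_{i+1} − x_{i+1}·y_i), indices taken mod 5.
Cross-terms: 27, 13, 57, 11, 3  ⇒  Σ = 111
Area = |Σ|/2 = 55.5.
Hole:
A→B: (0)(-1) − (1)(-1) = 1
B→C: (1)(1) − (6)(-1) = 7
C→D: (6)(5) − (5)(1) = 25
D→E: (5)(2) − (2)(5) = 0
E→A: (2)(-1) − (0)(2) = -2
Σ = 31
Area = |Σ|/2 = 15.5.
Net area = 55.5 − 15.5 = 40.

40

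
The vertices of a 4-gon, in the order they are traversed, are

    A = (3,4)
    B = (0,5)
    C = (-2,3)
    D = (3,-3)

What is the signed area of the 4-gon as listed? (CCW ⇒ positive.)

Apply the surveyor's formula: 2A = Σ (x_i·y_{i+1} − x_{i+1}·y_i), indices taken mod 4.
A→B: (3)(5) − (0)(4) = 15
B→C: (0)(3) − (-2)(5) = 10
C→D: (-2)(-3) − (3)(3) = -3
D→A: (3)(4) − (3)(-3) = 21
Σ = 43
Signed area = Σ/2 = 21.5 (positive ⇒ counter-clockwise traversal).

21.5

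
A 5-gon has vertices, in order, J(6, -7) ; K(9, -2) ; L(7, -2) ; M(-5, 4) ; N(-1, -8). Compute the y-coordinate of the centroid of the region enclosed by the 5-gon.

-352/123

Apply Gauss's area formula. First the cross-terms c_i = x_i·y_{i+1} − x_{i+1}·y_i:
  51, -4, 18, 44, 55  ⇒  2A = 164, A = 82.
Then Σ (y_i + y_{i+1})·c_i = -1408, so ȳ = -1408 / (6·82) = -352/123.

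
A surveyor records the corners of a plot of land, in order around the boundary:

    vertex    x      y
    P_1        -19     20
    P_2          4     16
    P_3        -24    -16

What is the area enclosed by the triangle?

P_1→P_2: (-19)(16) − (4)(20) = -384
P_2→P_3: (4)(-16) − (-24)(16) = 320
P_3→P_1: (-24)(20) − (-19)(-16) = -784
Σ = -848
Area = |Σ|/2 = 424.

424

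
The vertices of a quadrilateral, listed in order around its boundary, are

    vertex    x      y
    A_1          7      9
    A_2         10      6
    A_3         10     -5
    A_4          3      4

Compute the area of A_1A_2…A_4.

Σ = (-48) + (-110) + (55) + (-1) = -104
Area = |Σ|/2 = 52.

52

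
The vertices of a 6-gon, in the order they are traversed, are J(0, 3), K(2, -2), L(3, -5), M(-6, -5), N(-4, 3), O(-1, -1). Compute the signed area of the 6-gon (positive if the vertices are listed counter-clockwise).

-44.5

Apply the surveyor's formula: 2A = Σ (x_i·y_{i+1} − x_{i+1}·y_i), indices taken mod 6.
J→K: (0)(-2) − (2)(3) = -6
K→L: (2)(-5) − (3)(-2) = -4
L→M: (3)(-5) − (-6)(-5) = -45
M→N: (-6)(3) − (-4)(-5) = -38
N→O: (-4)(-1) − (-1)(3) = 7
O→J: (-1)(3) − (0)(-1) = -3
Σ = -89
Signed area = Σ/2 = -44.5 (negative ⇒ clockwise traversal).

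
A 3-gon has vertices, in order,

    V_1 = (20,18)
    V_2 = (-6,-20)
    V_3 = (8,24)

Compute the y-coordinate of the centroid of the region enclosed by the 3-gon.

22/3

Apply Gauss's area formula. First the cross-terms c_i = x_i·y_{i+1} − x_{i+1}·y_i:
  -292, 16, -336  ⇒  2A = -612, A = -306.
Then Σ (y_i + y_{i+1})·c_i = -13464, so ȳ = -13464 / (6·(-306)) = 22/3.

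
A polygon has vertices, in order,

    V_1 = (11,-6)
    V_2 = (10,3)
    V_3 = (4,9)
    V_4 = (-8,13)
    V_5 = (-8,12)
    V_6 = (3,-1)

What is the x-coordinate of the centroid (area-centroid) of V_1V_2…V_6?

Apply the surveyor's formula. First the cross-terms c_i = x_i·y_{i+1} − x_{i+1}·y_i:
  93, 78, 124, 8, -28, -7  ⇒  2A = 268, A = 134.
Then Σ (x_i + x_{i+1})·c_i = 2463, so x̄ = 2463 / (6·134) = 821/268.

821/268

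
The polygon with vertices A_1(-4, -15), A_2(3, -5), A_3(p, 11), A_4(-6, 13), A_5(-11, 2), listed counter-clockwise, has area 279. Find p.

5

Write out the shoelace sum; only the two edges meeting at A_3 involve p:
2·Area = [(3·11 − p·(-5)) + (p·13 − (-6)·11)] + 369
       = 18·p + 468 = 558
⇒ p = 5.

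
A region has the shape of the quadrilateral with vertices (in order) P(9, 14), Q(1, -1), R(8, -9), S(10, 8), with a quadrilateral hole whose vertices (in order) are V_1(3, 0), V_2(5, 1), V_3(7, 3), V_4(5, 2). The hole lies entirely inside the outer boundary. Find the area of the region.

97

Outer boundary:
Apply Gauss's area formula: 2A = Σ (x_i·y_{i+1} − x_{i+1}·y_i), indices taken mod 4.
Cross-terms: -23, -1, 154, 68  ⇒  Σ = 198
Area = |Σ|/2 = 99.
Hole:
Apply the surveyor's formula: 2A = Σ (x_i·y_{i+1} − x_{i+1}·y_i), indices taken mod 4.
V_1→V_2: (3)(1) − (5)(0) = 3
V_2→V_3: (5)(3) − (7)(1) = 8
V_3→V_4: (7)(2) − (5)(3) = -1
V_4→V_1: (5)(0) − (3)(2) = -6
Σ = 4
Area = |Σ|/2 = 2.
Net area = 99 − 2 = 97.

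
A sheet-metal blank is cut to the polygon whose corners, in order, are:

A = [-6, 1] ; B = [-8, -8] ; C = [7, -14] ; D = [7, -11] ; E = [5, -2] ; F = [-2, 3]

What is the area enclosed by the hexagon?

156.5

Cross-terms: 56, 168, 21, 41, 11, 16  ⇒  Σ = 313
Area = |Σ|/2 = 156.5.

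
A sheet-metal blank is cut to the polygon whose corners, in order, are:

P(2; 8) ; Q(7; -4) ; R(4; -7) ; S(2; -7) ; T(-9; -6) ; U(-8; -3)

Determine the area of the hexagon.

Apply the shoelace (surveyor's) formula: 2A = Σ (x_i·y_{i+1} − x_{i+1}·y_i), indices taken mod 6.
Σ = (-64) + (-33) + (-14) + (-75) + (-21) + (-58) = -265
Area = |Σ|/2 = 132.5.

132.5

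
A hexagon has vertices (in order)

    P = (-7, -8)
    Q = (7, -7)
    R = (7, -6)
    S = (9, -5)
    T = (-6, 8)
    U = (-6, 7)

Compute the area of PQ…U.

138

Apply the surveyor's formula: 2A = Σ (x_i·y_{i+1} − x_{i+1}·y_i), indices taken mod 6.
Cross-terms: 105, 7, 19, 42, 6, 97  ⇒  Σ = 276
Area = |Σ|/2 = 138.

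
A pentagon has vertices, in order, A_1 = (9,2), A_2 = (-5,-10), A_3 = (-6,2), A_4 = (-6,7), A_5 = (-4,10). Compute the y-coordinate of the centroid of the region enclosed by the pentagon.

Apply Gauss's area formula. First the cross-terms c_i = x_i·y_{i+1} − x_{i+1}·y_i:
  -80, -70, -30, -32, -98  ⇒  2A = -310, A = -155.
Then Σ (y_i + y_{i+1})·c_i = -790, so ȳ = -790 / (6·(-155)) = 79/93.

79/93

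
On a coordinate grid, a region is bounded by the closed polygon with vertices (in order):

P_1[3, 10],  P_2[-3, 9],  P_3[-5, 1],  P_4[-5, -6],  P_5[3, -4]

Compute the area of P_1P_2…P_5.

107

Σ = (57) + (42) + (35) + (38) + (42) = 214
Area = |Σ|/2 = 107.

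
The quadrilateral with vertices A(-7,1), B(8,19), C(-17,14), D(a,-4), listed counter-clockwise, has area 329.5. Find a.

-25

Write out the shoelace sum; only the two edges meeting at D involve a:
2·Area = [((-17)·(-4) − a·14) + (a·1 − (-7)·(-4))] + 294
       = -13·a + 334 = 659
⇒ a = -25.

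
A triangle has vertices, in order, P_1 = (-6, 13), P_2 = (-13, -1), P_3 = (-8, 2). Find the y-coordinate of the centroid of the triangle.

14/3

Apply Gauss's area formula. First the cross-terms c_i = x_i·y_{i+1} − x_{i+1}·y_i:
  175, -34, -92  ⇒  2A = 49, A = 24.5.
Then Σ (y_i + y_{i+1})·c_i = 686, so ȳ = 686 / (6·24.5) = 14/3.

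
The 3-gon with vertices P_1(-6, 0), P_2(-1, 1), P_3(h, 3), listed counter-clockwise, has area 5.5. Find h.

-2

Write out the shoelace sum; only the two edges meeting at P_3 involve h:
2·Area = [((-1)·3 − h·1) + (h·0 − (-6)·3)] + -6
       = -1·h + 9 = 11
⇒ h = -2.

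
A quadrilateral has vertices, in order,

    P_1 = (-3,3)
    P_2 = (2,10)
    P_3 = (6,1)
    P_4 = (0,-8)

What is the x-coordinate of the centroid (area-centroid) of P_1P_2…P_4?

322/249

Apply the shoelace formula. First the cross-terms c_i = x_i·y_{i+1} − x_{i+1}·y_i:
  -36, -58, -48, -24  ⇒  2A = -166, A = -83.
Then Σ (x_i + x_{i+1})·c_i = -644, so x̄ = -644 / (6·(-83)) = 322/249.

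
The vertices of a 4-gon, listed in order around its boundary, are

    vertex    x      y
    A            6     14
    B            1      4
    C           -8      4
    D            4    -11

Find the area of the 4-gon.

120

Σ = (10) + (36) + (72) + (122) = 240
Area = |Σ|/2 = 120.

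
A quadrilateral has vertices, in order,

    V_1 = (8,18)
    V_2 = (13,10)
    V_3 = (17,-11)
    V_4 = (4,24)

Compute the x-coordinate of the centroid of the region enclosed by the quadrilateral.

508/45

Apply the shoelace (surveyor's) formula. First the cross-terms c_i = x_i·y_{i+1} − x_{i+1}·y_i:
  -154, -313, 452, -120  ⇒  2A = -135, A = -67.5.
Then Σ (x_i + x_{i+1})·c_i = -4572, so x̄ = -4572 / (6·(-67.5)) = 508/45.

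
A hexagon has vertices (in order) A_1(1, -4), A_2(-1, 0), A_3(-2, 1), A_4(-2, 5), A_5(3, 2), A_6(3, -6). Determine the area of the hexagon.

Apply the surveyor's formula: 2A = Σ (x_i·y_{i+1} − x_{i+1}·y_i), indices taken mod 6.
A_1→A_2: (1)(0) − (-1)(-4) = -4
A_2→A_3: (-1)(1) − (-2)(0) = -1
A_3→A_4: (-2)(5) − (-2)(1) = -8
A_4→A_5: (-2)(2) − (3)(5) = -19
A_5→A_6: (3)(-6) − (3)(2) = -24
A_6→A_1: (3)(-4) − (1)(-6) = -6
Σ = -62
Area = |Σ|/2 = 31.

31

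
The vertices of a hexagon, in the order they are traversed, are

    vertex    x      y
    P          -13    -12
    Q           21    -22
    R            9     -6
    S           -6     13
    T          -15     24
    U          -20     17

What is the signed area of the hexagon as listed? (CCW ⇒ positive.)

Apply the surveyor's formula: 2A = Σ (x_i·y_{i+1} − x_{i+1}·y_i), indices taken mod 6.
Cross-terms: 538, 72, 81, 51, 225, 461  ⇒  Σ = 1428
Signed area = Σ/2 = 714 (positive ⇒ counter-clockwise traversal).

714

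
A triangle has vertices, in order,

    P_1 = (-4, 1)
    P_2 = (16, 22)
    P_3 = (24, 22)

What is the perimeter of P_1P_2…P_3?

|P_1P_2| = √((20)² + (21)²) = √841 = 29
|P_2P_3| = √((8)² + (0)²) = √64 = 8
|P_3P_1| = √((-28)² + (-21)²) = √1225 = 35
Perimeter = 29 + 8 + 35 = 72.

72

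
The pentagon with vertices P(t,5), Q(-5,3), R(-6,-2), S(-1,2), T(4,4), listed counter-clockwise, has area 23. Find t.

The doubled signed area Σ (x_i y_{i+1} − x_{i+1} y_i) is linear in t.
With t=0 it equals 47; the coefficient of t is -1 (from the two edges through P).
So -1·t + 47 = 2·23 = 46 ⇒ t = 1.

1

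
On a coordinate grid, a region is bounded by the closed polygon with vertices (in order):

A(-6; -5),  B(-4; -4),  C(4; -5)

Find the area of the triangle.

5

Σ = (4) + (36) + (-50) = -10
Area = |Σ|/2 = 5.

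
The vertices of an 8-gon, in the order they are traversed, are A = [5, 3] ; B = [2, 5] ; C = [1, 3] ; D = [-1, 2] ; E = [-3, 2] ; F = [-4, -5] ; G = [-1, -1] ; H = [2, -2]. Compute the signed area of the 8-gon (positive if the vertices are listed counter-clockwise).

35.5

Apply the shoelace formula: 2A = Σ (x_i·y_{i+1} − x_{i+1}·y_i), indices taken mod 8.
Cross-terms: 19, 1, 5, 4, 23, -1, 4, 16  ⇒  Σ = 71
Signed area = Σ/2 = 35.5 (positive ⇒ counter-clockwise traversal).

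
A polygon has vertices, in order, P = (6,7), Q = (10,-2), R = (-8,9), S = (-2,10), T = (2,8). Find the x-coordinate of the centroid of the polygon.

Apply Gauss's area formula. First the cross-terms c_i = x_i·y_{i+1} − x_{i+1}·y_i:
  -82, 74, -62, -36, -34  ⇒  2A = -140, A = -70.
Then Σ (x_i + x_{i+1})·c_i = -816, so x̄ = -816 / (6·(-70)) = 68/35.

68/35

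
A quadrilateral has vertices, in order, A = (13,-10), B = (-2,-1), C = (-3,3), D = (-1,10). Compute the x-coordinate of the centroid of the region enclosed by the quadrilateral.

550/189

Apply Gauss's area formula. First the cross-terms c_i = x_i·y_{i+1} − x_{i+1}·y_i:
  -33, -9, -27, -120  ⇒  2A = -189, A = -94.5.
Then Σ (x_i + x_{i+1})·c_i = -1650, so x̄ = -1650 / (6·(-94.5)) = 550/189.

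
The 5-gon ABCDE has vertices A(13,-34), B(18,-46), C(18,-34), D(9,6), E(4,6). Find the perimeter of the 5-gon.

112

|AB| = √((5)² + (-12)²) = √169 = 13
|BC| = √((0)² + (12)²) = √144 = 12
|CD| = √((-9)² + (40)²) = √1681 = 41
|DE| = √((-5)² + (0)²) = √25 = 5
|EA| = √((9)² + (-40)²) = √1681 = 41
Perimeter = 13 + 12 + 41 + 5 + 41 = 112.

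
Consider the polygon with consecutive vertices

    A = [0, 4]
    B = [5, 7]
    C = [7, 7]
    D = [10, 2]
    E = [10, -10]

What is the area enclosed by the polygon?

Apply the surveyor's formula: 2A = Σ (x_i·y_{i+1} − x_{i+1}·y_i), indices taken mod 5.
Σ = (-20) + (-14) + (-56) + (-120) + (40) = -170
Area = |Σ|/2 = 85.

85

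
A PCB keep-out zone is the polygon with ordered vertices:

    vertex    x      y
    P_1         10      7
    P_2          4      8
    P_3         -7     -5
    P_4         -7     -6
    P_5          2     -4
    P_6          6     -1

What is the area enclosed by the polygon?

104.5

Apply the shoelace formula: 2A = Σ (x_i·y_{i+1} − x_{i+1}·y_i), indices taken mod 6.
P_1→P_2: (10)(8) − (4)(7) = 52
P_2→P_3: (4)(-5) − (-7)(8) = 36
P_3→P_4: (-7)(-6) − (-7)(-5) = 7
P_4→P_5: (-7)(-4) − (2)(-6) = 40
P_5→P_6: (2)(-1) − (6)(-4) = 22
P_6→P_1: (6)(7) − (10)(-1) = 52
Σ = 209
Area = |Σ|/2 = 104.5.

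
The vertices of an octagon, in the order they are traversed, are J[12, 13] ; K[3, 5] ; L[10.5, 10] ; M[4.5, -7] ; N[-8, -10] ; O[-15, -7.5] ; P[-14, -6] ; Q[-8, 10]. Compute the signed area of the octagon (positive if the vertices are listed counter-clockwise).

Cross-terms: 21, -22.5, -118.5, -101, -90, -15, -188, -224  ⇒  Σ = -738
Signed area = Σ/2 = -369 (negative ⇒ clockwise traversal).

-369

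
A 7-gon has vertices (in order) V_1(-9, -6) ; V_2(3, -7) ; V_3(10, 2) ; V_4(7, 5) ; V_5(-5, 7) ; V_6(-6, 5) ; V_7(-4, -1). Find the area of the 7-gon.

Apply the surveyor's formula: 2A = Σ (x_i·y_{i+1} − x_{i+1}·y_i), indices taken mod 7.
Σ = (81) + (76) + (36) + (74) + (17) + (26) + (15) = 325
Area = |Σ|/2 = 162.5.

162.5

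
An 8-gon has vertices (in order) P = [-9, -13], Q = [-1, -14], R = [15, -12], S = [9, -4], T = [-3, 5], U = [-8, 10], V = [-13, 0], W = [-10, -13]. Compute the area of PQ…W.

369

Apply the shoelace formula: 2A = Σ (x_i·y_{i+1} − x_{i+1}·y_i), indices taken mod 8.
Σ = (113) + (222) + (48) + (33) + (10) + (130) + (169) + (13) = 738
Area = |Σ|/2 = 369.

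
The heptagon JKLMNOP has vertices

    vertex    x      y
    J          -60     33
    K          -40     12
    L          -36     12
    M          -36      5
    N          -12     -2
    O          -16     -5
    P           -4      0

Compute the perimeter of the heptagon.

148

|JK| = √((20)² + (-21)²) = √841 = 29
|KL| = √((4)² + (0)²) = √16 = 4
|LM| = √((0)² + (-7)²) = √49 = 7
|MN| = √((24)² + (-7)²) = √625 = 25
|NO| = √((-4)² + (-3)²) = √25 = 5
|OP| = √((12)² + (5)²) = √169 = 13
|PJ| = √((-56)² + (33)²) = √4225 = 65
Perimeter = 29 + 4 + 7 + 25 + 5 + 13 + 65 = 148.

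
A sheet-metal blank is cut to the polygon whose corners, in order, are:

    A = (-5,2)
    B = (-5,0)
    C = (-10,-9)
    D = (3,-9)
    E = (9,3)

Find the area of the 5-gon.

147.5

A→B: (-5)(0) − (-5)(2) = 10
B→C: (-5)(-9) − (-10)(0) = 45
C→D: (-10)(-9) − (3)(-9) = 117
D→E: (3)(3) − (9)(-9) = 90
E→A: (9)(2) − (-5)(3) = 33
Σ = 295
Area = |Σ|/2 = 147.5.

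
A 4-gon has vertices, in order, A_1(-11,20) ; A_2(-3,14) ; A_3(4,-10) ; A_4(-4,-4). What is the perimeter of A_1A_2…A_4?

|A_1A_2| = √((8)² + (-6)²) = √100 = 10
|A_2A_3| = √((7)² + (-24)²) = √625 = 25
|A_3A_4| = √((-8)² + (6)²) = √100 = 10
|A_4A_1| = √((-7)² + (24)²) = √625 = 25
Perimeter = 10 + 25 + 10 + 25 = 70.

70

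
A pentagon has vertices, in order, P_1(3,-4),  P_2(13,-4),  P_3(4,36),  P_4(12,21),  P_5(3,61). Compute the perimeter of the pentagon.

|P_1P_2| = √((10)² + (0)²) = √100 = 10
|P_2P_3| = √((-9)² + (40)²) = √1681 = 41
|P_3P_4| = √((8)² + (-15)²) = √289 = 17
|P_4P_5| = √((-9)² + (40)²) = √1681 = 41
|P_5P_1| = √((0)² + (-65)²) = √4225 = 65
Perimeter = 10 + 41 + 17 + 41 + 65 = 174.

174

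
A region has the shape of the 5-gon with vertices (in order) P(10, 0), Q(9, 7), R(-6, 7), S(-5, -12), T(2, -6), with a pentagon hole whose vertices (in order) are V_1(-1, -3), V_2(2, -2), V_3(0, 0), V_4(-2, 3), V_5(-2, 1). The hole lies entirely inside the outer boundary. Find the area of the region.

188.5

Outer boundary:
P→Q: (10)(7) − (9)(0) = 70
Q→R: (9)(7) − (-6)(7) = 105
R→S: (-6)(-12) − (-5)(7) = 107
S→T: (-5)(-6) − (2)(-12) = 54
T→P: (2)(0) − (10)(-6) = 60
Σ = 396
Area = |Σ|/2 = 198.
Hole:
Apply the surveyor's formula: 2A = Σ (x_i·y_{i+1} − x_{i+1}·y_i), indices taken mod 5.
Σ = (8) + (0) + (0) + (4) + (7) = 19
Area = |Σ|/2 = 9.5.
Net area = 198 − 9.5 = 188.5.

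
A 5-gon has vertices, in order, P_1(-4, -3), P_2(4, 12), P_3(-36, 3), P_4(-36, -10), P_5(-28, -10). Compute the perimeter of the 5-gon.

|P_1P_2| = √((8)² + (15)²) = √289 = 17
|P_2P_3| = √((-40)² + (-9)²) = √1681 = 41
|P_3P_4| = √((0)² + (-13)²) = √169 = 13
|P_4P_5| = √((8)² + (0)²) = √64 = 8
|P_5P_1| = √((24)² + (7)²) = √625 = 25
Perimeter = 17 + 41 + 13 + 8 + 25 = 104.

104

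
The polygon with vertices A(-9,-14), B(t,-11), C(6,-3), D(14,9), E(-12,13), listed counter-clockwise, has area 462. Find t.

8

The doubled signed area Σ (x_i y_{i+1} − x_{i+1} y_i) is linear in t.
With t=0 it equals 836; the coefficient of t is 11 (from the two edges through B).
So 11·t + 836 = 2·462 = 924 ⇒ t = 8.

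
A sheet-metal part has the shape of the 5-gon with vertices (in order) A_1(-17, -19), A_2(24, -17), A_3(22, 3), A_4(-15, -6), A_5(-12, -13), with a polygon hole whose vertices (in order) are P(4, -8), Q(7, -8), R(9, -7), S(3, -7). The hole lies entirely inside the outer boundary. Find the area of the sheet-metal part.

612.5

Outer boundary:
Cross-terms: 745, 446, -87, 123, 7  ⇒  Σ = 1234
Area = |Σ|/2 = 617.
Hole:
Apply the shoelace formula: 2A = Σ (x_i·y_{i+1} − x_{i+1}·y_i), indices taken mod 4.
Σ = (24) + (23) + (-42) + (4) = 9
Area = |Σ|/2 = 4.5.
Net area = 617 − 4.5 = 612.5.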